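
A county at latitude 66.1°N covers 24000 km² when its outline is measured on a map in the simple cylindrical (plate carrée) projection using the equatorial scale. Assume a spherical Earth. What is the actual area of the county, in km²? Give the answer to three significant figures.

Plate carrée maps x = Rλ, y = Rφ. The meridian scale is h = 1 and the parallel scale is k = 1/cos φ = sec φ.
Areal scale = h·k = 1 × sec φ; at 66.1°, h = 1.000, k = 2.468, so h·k = 2.468.
True area = apparent / (areal scale) = 24000 / 2.468 ≈ 9720 km².

9720 km²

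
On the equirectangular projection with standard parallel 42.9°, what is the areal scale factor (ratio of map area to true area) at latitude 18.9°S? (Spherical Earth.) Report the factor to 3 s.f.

0.774

In the equirectangular projection with standard parallel φ₀ = 42.9° (x = Rλ cos φ₀, y = Rφ), meridians are true-scale (h = 1) and the parallel scale is k = cos φ₀ / cos φ.
Areal scale = h·k = 1 × cos φ₀ / cos φ; at 18.9°, h = 1.000, k = 0.7743, so h·k = 0.7743.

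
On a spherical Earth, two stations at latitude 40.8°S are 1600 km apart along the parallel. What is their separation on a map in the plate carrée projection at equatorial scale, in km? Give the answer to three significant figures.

Plate carrée maps x = Rλ, y = Rφ. The meridian scale is h = 1 and the parallel scale is k = 1/cos φ = sec φ.
Along the parallel, k = sec 40.8° = 1/0.7570 = 1.321.
Map distance = 1600 × 1.321 ≈ 2110 km.

2110 km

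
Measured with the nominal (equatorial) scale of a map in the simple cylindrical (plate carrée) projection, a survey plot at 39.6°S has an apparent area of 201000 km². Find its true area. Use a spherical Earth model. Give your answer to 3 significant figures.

In the plate carrée (x = Rλ, y = Rφ), meridians are true-scale (h = 1) and parallels are stretched by k = sec φ.
Areal scale = h·k = 1 × sec φ; at 39.6°, h = 1.000, k = 1.298, so h·k = 1.298.
True area = apparent / (areal scale) = 201000 / 1.298 ≈ 155000 km².

155000 km²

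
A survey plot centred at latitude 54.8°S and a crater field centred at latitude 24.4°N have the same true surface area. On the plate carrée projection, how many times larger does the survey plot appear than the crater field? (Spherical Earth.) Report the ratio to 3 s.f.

1.58

Plate carrée maps x = Rλ, y = Rφ. The meridian scale is h = 1 and the parallel scale is k = 1/cos φ = sec φ.
Areal scale at 54.8°: h·k = 1.000 × 1.735 = 1.735.
Areal scale at 24.4°: h·k = 1.000 × 1.098 = 1.098.
Ratio = 1.735/1.098 ≈ 1.58.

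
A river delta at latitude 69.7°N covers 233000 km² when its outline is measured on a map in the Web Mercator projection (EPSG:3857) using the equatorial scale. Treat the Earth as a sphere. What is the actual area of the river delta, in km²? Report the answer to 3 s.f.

For Mercator, h = k = sec φ (a conformal cylindrical projection has a single point scale, 1/cos φ).
Areal scale = k² = sec²φ = 1/cos²(69.7°) = 1/0.3469² = 8.308.
True area = apparent / (areal scale) = 233000 / 8.308 ≈ 28000 km².

28000 km²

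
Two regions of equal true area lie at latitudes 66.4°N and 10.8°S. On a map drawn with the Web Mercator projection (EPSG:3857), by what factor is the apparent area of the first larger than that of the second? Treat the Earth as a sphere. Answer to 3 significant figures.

6.02

On Mercator, area is exaggerated by sec²φ = 1/cos²φ.
At 66.4°: sec²(66.4°) = 1/0.4003² = 6.239.
At 10.8°: sec²(10.8°) = 1/0.9823² = 1.036.
Ratio = 6.239/1.036 = cos²(10.8°)/cos²(66.4°) ≈ 6.02.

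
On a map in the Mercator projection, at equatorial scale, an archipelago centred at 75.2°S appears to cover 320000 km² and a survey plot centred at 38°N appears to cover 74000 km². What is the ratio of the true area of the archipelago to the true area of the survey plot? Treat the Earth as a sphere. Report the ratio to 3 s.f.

0.454

Since Mercator area scale is 1/cos²φ, the true area equals the apparent area multiplied by cos²φ.
True area of archipelago: 320000 × cos²(75.2°) = 320000 × 0.06525 = 20880 km².
True area of survey plot: 74000 × cos²(38°) = 74000 × 0.6210 = 45950 km².
Ratio = 20880 / 45950 ≈ 0.454.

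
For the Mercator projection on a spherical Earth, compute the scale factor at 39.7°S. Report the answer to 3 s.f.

For Mercator, h = k = sec φ (a conformal cylindrical projection has a single point scale, 1/cos φ).
k = 1/cos 39.7° = 1/0.7694 = 1.300.

1.30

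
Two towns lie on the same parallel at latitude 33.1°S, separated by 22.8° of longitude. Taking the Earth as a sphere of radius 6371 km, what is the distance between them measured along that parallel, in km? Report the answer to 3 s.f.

2120 km

Arc length along a parallel = R cos φ · Δλ (with Δλ in radians).
= 6371 × cos 33.1° × (22.8° × π/180) = 6371 × 0.8377 × 0.3979 ≈ 2120 km.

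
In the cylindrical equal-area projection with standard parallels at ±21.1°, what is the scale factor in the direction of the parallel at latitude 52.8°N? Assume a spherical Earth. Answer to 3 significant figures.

1.54

A cylindrical equal-area projection with standard parallel φ₀ has meridian scale h = cos φ / cos φ₀ and parallel scale k = cos φ₀ / cos φ (so areas are preserved, h·k = 1).
k = cos 21.1° / cos 52.8° = 0.9330/0.6046 = 1.543.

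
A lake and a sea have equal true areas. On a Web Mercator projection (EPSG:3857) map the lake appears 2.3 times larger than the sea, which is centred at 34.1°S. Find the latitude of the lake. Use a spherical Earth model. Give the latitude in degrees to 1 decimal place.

For equal true areas on Mercator, apparent areas scale as sec²φ, so the ratio is cos²φ₂ / cos²φ₁.
cos²φ₂ / cos²φ₁ = 2.3  ⇒  cos φ₁ = cos 34.1° / √2.3 = 0.8281/1.517 = 0.5460.
φ₁ = arccos(0.5460) ≈ 56.9°.

56.9°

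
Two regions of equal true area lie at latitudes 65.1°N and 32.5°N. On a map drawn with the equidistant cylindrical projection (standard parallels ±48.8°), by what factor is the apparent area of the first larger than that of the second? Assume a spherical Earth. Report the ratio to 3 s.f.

2.00

The equidistant cylindrical projection with φ₀ = 48.8° has h = 1 (meridians true) and k = cos φ₀ / cos φ along parallels.
Areal scale at 65.1°: h·k = 1.000 × 1.564 = 1.564.
Areal scale at 32.5°: h·k = 1.000 × 0.7810 = 0.7810.
Ratio = 1.564/0.7810 ≈ 2.00.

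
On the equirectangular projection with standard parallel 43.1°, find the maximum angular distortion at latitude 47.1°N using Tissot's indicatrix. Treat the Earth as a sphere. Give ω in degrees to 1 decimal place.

With standard parallel φ₀ = 43.1°, the equirectangular projection gives x = Rλ cos φ₀, y = Rφ, so h = 1 and k = cos 43.1° / cos φ.
At 47.1°: h = 1.000, k = 1.073; principal scales a = 1.073, b = 1.000.
sin(ω/2) = (a − b)/(a + b) = 0.07263/2.073 = 0.03504, so ω = 2 arcsin(0.03504) ≈ 4.0°.

4.0°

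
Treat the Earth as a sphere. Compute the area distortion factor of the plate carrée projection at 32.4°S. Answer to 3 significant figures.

1.18

In the plate carrée (x = Rλ, y = Rφ), meridians are true-scale (h = 1) and parallels are stretched by k = sec φ.
Areal scale = h·k = 1 × sec φ; at 32.4°, h = 1.000, k = 1.184, so h·k = 1.184.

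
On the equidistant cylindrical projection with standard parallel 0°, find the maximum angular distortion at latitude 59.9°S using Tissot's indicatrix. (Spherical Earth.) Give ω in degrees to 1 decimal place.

38.8°

In the plate carrée (x = Rλ, y = Rφ), meridians are true-scale (h = 1) and parallels are stretched by k = sec φ.
At 59.9°: h = 1.000, k = 1.994; principal scales a = 1.994, b = 1.000.
sin(ω/2) = (a − b)/(a + b) = 0.9940/2.994 = 0.3320, so ω = 2 arcsin(0.3320) ≈ 38.8°.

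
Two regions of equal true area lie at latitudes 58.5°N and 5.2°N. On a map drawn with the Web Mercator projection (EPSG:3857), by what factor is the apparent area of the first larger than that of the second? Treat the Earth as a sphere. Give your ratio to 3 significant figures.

Mercator is conformal with k = sec φ, so areal scale = k² = sec²φ.
At 58.5°: sec²(58.5°) = 1/0.5225² = 3.663.
At 5.2°: sec²(5.2°) = 1/0.9959² = 1.008.
Ratio = 3.663/1.008 = cos²(5.2°)/cos²(58.5°) ≈ 3.63.

3.63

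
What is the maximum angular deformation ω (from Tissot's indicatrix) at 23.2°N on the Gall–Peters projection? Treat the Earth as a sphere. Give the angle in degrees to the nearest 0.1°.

29.7°

Gall–Peters is a cylindrical equal-area projection with standard parallels at ±45°. Cylindrical equal-area (φ₀ = 45°): h = cos φ / cos 45° along meridians, k = cos 45° / cos φ along parallels; h·k = 1.
At 23.2°: h = 1.300, k = 0.7693; principal scales a = 1.300, b = 0.7693.
sin(ω/2) = (a − b)/(a + b) = 0.5305/2.069 = 0.2564, so ω = 2 arcsin(0.2564) ≈ 29.7°.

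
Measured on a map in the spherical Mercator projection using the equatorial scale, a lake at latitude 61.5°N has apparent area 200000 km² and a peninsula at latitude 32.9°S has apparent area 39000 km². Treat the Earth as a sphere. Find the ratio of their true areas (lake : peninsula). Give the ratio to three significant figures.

On Mercator the areal scale is sec²φ, so true area = apparent × cos²φ.
True area of lake: 200000 × cos²(61.5°) = 200000 × 0.2277 = 45540 km².
True area of peninsula: 39000 × cos²(32.9°) = 39000 × 0.7050 = 27490 km².
Ratio = 45540 / 27490 ≈ 1.66.

1.66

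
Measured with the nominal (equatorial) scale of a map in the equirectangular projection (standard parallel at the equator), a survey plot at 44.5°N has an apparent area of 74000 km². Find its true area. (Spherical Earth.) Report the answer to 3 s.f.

52800 km²

In the plate carrée (x = Rλ, y = Rφ), meridians are true-scale (h = 1) and parallels are stretched by k = sec φ.
Areal scale = h·k = 1 × sec φ; at 44.5°, h = 1.000, k = 1.402, so h·k = 1.402.
True area = apparent / (areal scale) = 74000 / 1.402 ≈ 52800 km².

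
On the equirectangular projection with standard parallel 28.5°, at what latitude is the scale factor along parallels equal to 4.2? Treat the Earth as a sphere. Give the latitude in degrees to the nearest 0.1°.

With standard parallel φ₀ = 28.5°, the equirectangular projection gives x = Rλ cos φ₀, y = Rφ, so h = 1 and k = cos 28.5° / cos φ.
k = cos φ₀ / cos φ = 4.2  ⇒  cos φ = cos 28.5° / 4.2 = 0.2092.
φ = arccos(0.2092) ≈ 77.9°.

77.9°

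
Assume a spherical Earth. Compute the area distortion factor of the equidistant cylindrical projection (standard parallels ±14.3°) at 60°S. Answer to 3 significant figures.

1.94

The equidistant cylindrical projection with φ₀ = 14.3° has h = 1 (meridians true) and k = cos φ₀ / cos φ along parallels.
Areal scale = h·k = 1 × cos φ₀ / cos φ; at 60°, h = 1.000, k = 1.938, so h·k = 1.938.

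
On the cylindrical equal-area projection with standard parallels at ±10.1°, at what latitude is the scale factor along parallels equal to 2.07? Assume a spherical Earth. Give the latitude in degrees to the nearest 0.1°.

61.6°

Cylindrical equal-area (φ₀ = 10.1°): h = cos φ / cos 10.1° along meridians, k = cos 10.1° / cos φ along parallels; h·k = 1.
k = cos φ₀ / cos φ = 2.07  ⇒  cos φ = cos 10.1° / 2.07 = 0.4756.
φ = arccos(0.4756) ≈ 61.6°.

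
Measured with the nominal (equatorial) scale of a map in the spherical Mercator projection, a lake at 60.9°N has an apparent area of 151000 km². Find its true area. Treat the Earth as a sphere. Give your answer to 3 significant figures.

The Mercator projection is conformal; its linear scale factor is the same in every direction and equals sec φ = 1/cos φ.
Areal scale = k² = sec²φ = 1/cos²(60.9°) = 1/0.4863² = 4.228.
True area = apparent / (areal scale) = 151000 / 4.228 ≈ 35700 km².

35700 km²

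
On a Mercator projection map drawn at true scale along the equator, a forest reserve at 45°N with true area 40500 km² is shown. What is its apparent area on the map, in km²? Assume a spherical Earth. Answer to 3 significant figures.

81000 km²

Mercator is conformal, so the point scale is isotropic: h = k = sec φ = 1/cos φ.
Areal scale = k² = sec²φ = 1/cos²(45°) = 1/0.7071² = 2.000.
Apparent area = 40500 × 2.000 ≈ 81000 km².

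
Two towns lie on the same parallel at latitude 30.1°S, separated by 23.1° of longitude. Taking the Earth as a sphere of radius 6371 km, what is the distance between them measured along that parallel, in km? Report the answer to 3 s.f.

Arc length along a parallel = R cos φ · Δλ (with Δλ in radians).
= 6371 × cos 30.1° × (23.1° × π/180) = 6371 × 0.8652 × 0.4032 ≈ 2220 km.

2220 km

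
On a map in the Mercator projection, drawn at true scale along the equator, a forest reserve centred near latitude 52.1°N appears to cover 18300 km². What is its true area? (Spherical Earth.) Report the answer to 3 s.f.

Mercator is conformal, so the point scale is isotropic: h = k = sec φ = 1/cos φ.
Areal scale = k² = sec²φ = 1/cos²(52.1°) = 1/0.6143² = 2.650.
True area = apparent / (areal scale) = 18300 / 2.650 ≈ 6910 km².

6910 km²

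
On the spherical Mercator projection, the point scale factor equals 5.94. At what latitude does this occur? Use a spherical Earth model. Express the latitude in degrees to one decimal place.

80.3°

Mercator scale is k = sec φ = 1/cos φ.
1/cos φ = 5.94  ⇒  cos φ = 0.1684  ⇒  φ = arccos(0.1684) ≈ 80.3°.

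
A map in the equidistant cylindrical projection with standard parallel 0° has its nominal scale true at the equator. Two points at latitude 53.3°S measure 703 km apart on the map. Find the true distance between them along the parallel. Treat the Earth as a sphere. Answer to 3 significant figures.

420 km

In the plate carrée (x = Rλ, y = Rφ), meridians are true-scale (h = 1) and parallels are stretched by k = sec φ.
Along the parallel at 53.3°, map distances are exaggerated by k = sec 53.3° = 1.673.
True distance = 703 / 1.673 = 703 × cos 53.3° ≈ 420 km.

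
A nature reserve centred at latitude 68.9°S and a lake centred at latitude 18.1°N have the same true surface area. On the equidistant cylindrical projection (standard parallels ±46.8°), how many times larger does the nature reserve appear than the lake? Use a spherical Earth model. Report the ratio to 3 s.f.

With standard parallel φ₀ = 46.8°, the equirectangular projection gives x = Rλ cos φ₀, y = Rφ, so h = 1 and k = cos 46.8° / cos φ.
Areal scale at 68.9°: h·k = 1.000 × 1.902 = 1.902.
Areal scale at 18.1°: h·k = 1.000 × 0.7202 = 0.7202.
Ratio = 1.902/0.7202 ≈ 2.64.

2.64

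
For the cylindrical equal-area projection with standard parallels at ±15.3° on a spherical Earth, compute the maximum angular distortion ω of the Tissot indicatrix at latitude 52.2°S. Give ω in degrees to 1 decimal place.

Cylindrical equal-area (φ₀ = 15.3°): h = cos φ / cos 15.3° along meridians, k = cos 15.3° / cos φ along parallels; h·k = 1.
At 52.2°: h = 0.6354, k = 1.574; principal scales a = 1.574, b = 0.6354.
sin(ω/2) = (a − b)/(a + b) = 0.9383/2.209 = 0.4247, so ω = 2 arcsin(0.4247) ≈ 50.3°.

50.3°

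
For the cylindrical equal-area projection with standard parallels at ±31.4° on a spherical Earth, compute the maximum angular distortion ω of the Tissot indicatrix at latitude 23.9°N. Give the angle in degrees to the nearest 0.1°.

7.9°

Cylindrical equal-area (φ₀ = 31.4°): h = cos φ / cos 31.4° along meridians, k = cos 31.4° / cos φ along parallels; h·k = 1.
At 23.9°: h = 1.071, k = 0.9336; principal scales a = 1.071, b = 0.9336.
sin(ω/2) = (a − b)/(a + b) = 0.1375/2.005 = 0.06860, so ω = 2 arcsin(0.06860) ≈ 7.9°.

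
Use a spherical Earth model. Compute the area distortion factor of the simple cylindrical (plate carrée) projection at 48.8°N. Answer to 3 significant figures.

For the equirectangular projection with φ₀ = 0 (plate carrée), h = 1 along meridians and k = sec φ along parallels.
Areal scale = h·k = 1 × sec φ; at 48.8°, h = 1.000, k = 1.518, so h·k = 1.518.

1.52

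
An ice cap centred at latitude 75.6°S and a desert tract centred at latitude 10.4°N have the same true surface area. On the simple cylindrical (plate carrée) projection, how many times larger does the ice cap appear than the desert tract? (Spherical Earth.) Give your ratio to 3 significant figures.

3.96

Plate carrée maps x = Rλ, y = Rφ. The meridian scale is h = 1 and the parallel scale is k = 1/cos φ = sec φ.
Areal scale at 75.6°: h·k = 1.000 × 4.021 = 4.021.
Areal scale at 10.4°: h·k = 1.000 × 1.017 = 1.017.
Ratio = 4.021/1.017 ≈ 3.96.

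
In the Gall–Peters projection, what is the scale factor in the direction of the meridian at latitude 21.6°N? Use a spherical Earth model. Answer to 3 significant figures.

Gall–Peters is a cylindrical equal-area projection with standard parallels at ±45°. Cylindrical equal-area (φ₀ = 45°): h = cos φ / cos 45° along meridians, k = cos 45° / cos φ along parallels; h·k = 1.
h = cos 21.6° / cos 45° = 0.9298/0.7071 = 1.315.

1.31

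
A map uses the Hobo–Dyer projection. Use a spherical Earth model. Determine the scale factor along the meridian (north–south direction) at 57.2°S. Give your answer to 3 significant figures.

The Hobo–Dyer projection is cylindrical equal-area with φ₀ = 37.5°. For cylindrical equal-area with standard parallel φ₀, h = cos φ / cos φ₀ and k = cos φ₀ / cos φ, so h·k = 1.
h = cos 57.2° / cos 37.5° = 0.5417/0.7934 = 0.6828.

0.683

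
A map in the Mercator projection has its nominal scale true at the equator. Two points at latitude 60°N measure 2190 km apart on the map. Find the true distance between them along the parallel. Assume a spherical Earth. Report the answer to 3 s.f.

For Mercator, h = k = sec φ (a conformal cylindrical projection has a single point scale, 1/cos φ).
Along the parallel at 60°, map distances are exaggerated by k = sec 60° = 2.000.
True distance = 2190 / 2.000 = 2190 × cos 60° ≈ 1100 km.

1100 km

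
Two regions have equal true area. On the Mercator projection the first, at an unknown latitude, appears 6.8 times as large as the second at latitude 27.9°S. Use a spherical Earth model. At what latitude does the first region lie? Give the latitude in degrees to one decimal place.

On Mercator, (apparent₁)/(apparent₂) = sec²φ₁ / sec²φ₂ when true areas are equal.
cos²φ₂ / cos²φ₁ = 6.8  ⇒  cos φ₁ = cos 27.9° / √6.8 = 0.8838/2.608 = 0.3389.
φ₁ = arccos(0.3389) ≈ 70.2°.

70.2°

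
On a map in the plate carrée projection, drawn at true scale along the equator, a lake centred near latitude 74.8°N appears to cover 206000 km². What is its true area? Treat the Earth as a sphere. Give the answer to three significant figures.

54000 km²

For the equirectangular projection with φ₀ = 0 (plate carrée), h = 1 along meridians and k = sec φ along parallels.
Areal scale = h·k = 1 × sec φ; at 74.8°, h = 1.000, k = 3.814, so h·k = 3.814.
True area = apparent / (areal scale) = 206000 / 3.814 ≈ 54000 km².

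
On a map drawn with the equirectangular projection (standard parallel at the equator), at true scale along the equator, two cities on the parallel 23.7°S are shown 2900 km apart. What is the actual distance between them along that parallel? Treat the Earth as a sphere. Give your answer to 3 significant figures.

In the plate carrée (x = Rλ, y = Rφ), meridians are true-scale (h = 1) and parallels are stretched by k = sec φ.
Along the parallel at 23.7°, map distances are exaggerated by k = sec 23.7° = 1.092.
True distance = 2900 / 1.092 = 2900 × cos 23.7° ≈ 2660 km.

2660 km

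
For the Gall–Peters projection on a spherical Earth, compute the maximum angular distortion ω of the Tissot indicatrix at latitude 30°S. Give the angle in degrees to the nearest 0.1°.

Gall–Peters is a cylindrical equal-area projection with standard parallels at ±45°. Cylindrical equal-area (φ₀ = 45°): h = cos φ / cos 45° along meridians, k = cos 45° / cos φ along parallels; h·k = 1.
At 30°: h = 1.225, k = 0.8165; principal scales a = 1.225, b = 0.8165.
sin(ω/2) = (a − b)/(a + b) = 0.4082/2.041 = 0.2000, so ω = 2 arcsin(0.2000) ≈ 23.1°.

23.1°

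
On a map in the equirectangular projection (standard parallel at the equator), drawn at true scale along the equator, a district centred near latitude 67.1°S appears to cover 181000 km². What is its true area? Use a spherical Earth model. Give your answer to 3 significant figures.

Plate carrée maps x = Rλ, y = Rφ. The meridian scale is h = 1 and the parallel scale is k = 1/cos φ = sec φ.
Areal scale = h·k = 1 × sec φ; at 67.1°, h = 1.000, k = 2.570, so h·k = 2.570.
True area = apparent / (areal scale) = 181000 / 2.570 ≈ 70400 km².

70400 km²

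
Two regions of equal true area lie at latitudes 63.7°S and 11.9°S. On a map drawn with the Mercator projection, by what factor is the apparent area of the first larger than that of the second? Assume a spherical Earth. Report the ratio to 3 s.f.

Mercator is conformal with k = sec φ, so areal scale = k² = sec²φ.
At 63.7°: sec²(63.7°) = 1/0.4431² = 5.094.
At 11.9°: sec²(11.9°) = 1/0.9785² = 1.044.
Ratio = 5.094/1.044 = cos²(11.9°)/cos²(63.7°) ≈ 4.88.

4.88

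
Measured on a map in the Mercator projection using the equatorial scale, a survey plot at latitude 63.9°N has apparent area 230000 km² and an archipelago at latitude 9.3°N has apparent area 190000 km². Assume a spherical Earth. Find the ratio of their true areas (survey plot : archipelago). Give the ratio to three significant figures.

Since Mercator area scale is 1/cos²φ, the true area equals the apparent area multiplied by cos²φ.
True area of survey plot: 230000 × cos²(63.9°) = 230000 × 0.1935 = 44520 km².
True area of archipelago: 190000 × cos²(9.3°) = 190000 × 0.9739 = 185000 km².
Ratio = 44520 / 185000 ≈ 0.241.

0.241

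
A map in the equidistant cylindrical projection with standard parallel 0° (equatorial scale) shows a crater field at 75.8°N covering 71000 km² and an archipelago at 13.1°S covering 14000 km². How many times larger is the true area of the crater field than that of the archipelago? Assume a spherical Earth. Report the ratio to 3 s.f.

Plate carrée has h = 1 and k = sec φ, giving areal scale sec φ; true area = (apparent area) · cos φ.
True area of crater field: 71000 × cos(75.8°) = 71000 × 0.2453 = 17420 km².
True area of archipelago: 14000 × cos(13.1°) = 14000 × 0.9740 = 13640 km².
Ratio = 17420 / 13640 ≈ 1.28.

1.28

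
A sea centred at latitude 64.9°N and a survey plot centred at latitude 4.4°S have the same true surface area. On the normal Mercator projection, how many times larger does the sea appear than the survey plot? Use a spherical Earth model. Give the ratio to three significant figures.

5.52

On Mercator, area is exaggerated by sec²φ = 1/cos²φ.
At 64.9°: sec²(64.9°) = 1/0.4242² = 5.557.
At 4.4°: sec²(4.4°) = 1/0.9971² = 1.006.
Ratio = 5.557/1.006 = cos²(4.4°)/cos²(64.9°) ≈ 5.52.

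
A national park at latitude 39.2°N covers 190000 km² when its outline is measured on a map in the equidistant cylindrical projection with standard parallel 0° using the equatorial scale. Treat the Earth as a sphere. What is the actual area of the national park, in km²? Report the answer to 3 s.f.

147000 km²

Plate carrée maps x = Rλ, y = Rφ. The meridian scale is h = 1 and the parallel scale is k = 1/cos φ = sec φ.
Areal scale = h·k = 1 × sec φ; at 39.2°, h = 1.000, k = 1.290, so h·k = 1.290.
True area = apparent / (areal scale) = 190000 / 1.290 ≈ 147000 km².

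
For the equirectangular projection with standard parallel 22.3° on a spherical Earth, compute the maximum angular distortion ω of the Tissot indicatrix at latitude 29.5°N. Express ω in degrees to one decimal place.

3.5°

The equidistant cylindrical projection with φ₀ = 22.3° has h = 1 (meridians true) and k = cos φ₀ / cos φ along parallels.
At 29.5°: h = 1.000, k = 1.063; principal scales a = 1.063, b = 1.000.
sin(ω/2) = (a − b)/(a + b) = 0.06302/2.063 = 0.03055, so ω = 2 arcsin(0.03055) ≈ 3.5°.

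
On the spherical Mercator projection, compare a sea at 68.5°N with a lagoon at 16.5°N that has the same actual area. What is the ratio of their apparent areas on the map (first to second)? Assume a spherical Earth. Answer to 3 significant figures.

6.84

On Mercator, area is exaggerated by sec²φ = 1/cos²φ.
At 68.5°: sec²(68.5°) = 1/0.3665² = 7.445.
At 16.5°: sec²(16.5°) = 1/0.9588² = 1.088.
Ratio = 7.445/1.088 = cos²(16.5°)/cos²(68.5°) ≈ 6.84.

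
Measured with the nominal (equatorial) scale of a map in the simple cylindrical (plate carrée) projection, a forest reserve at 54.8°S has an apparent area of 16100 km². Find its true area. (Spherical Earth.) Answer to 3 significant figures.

In the plate carrée (x = Rλ, y = Rφ), meridians are true-scale (h = 1) and parallels are stretched by k = sec φ.
Areal scale = h·k = 1 × sec φ; at 54.8°, h = 1.000, k = 1.735, so h·k = 1.735.
True area = apparent / (areal scale) = 16100 / 1.735 ≈ 9280 km².

9280 km²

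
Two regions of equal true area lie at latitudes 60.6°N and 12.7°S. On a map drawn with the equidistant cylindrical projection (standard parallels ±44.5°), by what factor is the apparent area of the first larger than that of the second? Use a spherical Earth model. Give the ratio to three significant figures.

In the equirectangular projection with standard parallel φ₀ = 44.5° (x = Rλ cos φ₀, y = Rφ), meridians are true-scale (h = 1) and the parallel scale is k = cos φ₀ / cos φ.
Areal scale at 60.6°: h·k = 1.000 × 1.453 = 1.453.
Areal scale at 12.7°: h·k = 1.000 × 0.7311 = 0.7311.
Ratio = 1.453/0.7311 ≈ 1.99.

1.99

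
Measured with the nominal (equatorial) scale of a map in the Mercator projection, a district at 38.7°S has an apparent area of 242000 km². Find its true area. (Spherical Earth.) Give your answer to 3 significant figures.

Mercator is conformal, so the point scale is isotropic: h = k = sec φ = 1/cos φ.
Areal scale = k² = sec²φ = 1/cos²(38.7°) = 1/0.7804² = 1.642.
True area = apparent / (areal scale) = 242000 / 1.642 ≈ 147000 km².

147000 km²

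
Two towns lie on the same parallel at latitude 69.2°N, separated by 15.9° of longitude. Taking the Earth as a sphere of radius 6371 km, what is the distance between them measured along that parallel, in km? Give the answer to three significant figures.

Arc length along a parallel = R cos φ · Δλ (with Δλ in radians).
= 6371 × cos 69.2° × (15.9° × π/180) = 6371 × 0.3551 × 0.2775 ≈ 628 km.

628 km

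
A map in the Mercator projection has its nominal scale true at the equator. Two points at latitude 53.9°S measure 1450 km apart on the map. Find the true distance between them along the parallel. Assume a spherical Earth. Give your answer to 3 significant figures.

Mercator is conformal, so the point scale is isotropic: h = k = sec φ = 1/cos φ.
Along the parallel at 53.9°, map distances are exaggerated by k = sec 53.9° = 1.697.
True distance = 1450 / 1.697 = 1450 × cos 53.9° ≈ 854 km.

854 km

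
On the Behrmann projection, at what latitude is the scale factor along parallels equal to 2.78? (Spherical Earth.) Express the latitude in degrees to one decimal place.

Behrmann is a cylindrical equal-area projection with standard parallels at ±30°. Cylindrical equal-area (φ₀ = 30°): h = cos φ / cos 30° along meridians, k = cos 30° / cos φ along parallels; h·k = 1.
k = cos φ₀ / cos φ = 2.78  ⇒  cos φ = cos 30° / 2.78 = 0.3115.
φ = arccos(0.3115) ≈ 71.8°.

71.8°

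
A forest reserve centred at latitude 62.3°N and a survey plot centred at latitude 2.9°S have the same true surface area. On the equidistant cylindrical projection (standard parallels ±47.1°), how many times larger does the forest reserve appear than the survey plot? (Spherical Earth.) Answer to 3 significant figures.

The equidistant cylindrical projection with φ₀ = 47.1° has h = 1 (meridians true) and k = cos φ₀ / cos φ along parallels.
Areal scale at 62.3°: h·k = 1.000 × 1.464 = 1.464.
Areal scale at 2.9°: h·k = 1.000 × 0.6816 = 0.6816.
Ratio = 1.464/0.6816 ≈ 2.15.

2.15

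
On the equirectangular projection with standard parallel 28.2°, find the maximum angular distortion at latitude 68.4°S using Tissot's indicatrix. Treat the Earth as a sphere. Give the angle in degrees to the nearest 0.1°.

The equidistant cylindrical projection with φ₀ = 28.2° has h = 1 (meridians true) and k = cos φ₀ / cos φ along parallels.
At 68.4°: h = 1.000, k = 2.394; principal scales a = 2.394, b = 1.000.
sin(ω/2) = (a − b)/(a + b) = 1.394/3.394 = 0.4107, so ω = 2 arcsin(0.4107) ≈ 48.5°.

48.5°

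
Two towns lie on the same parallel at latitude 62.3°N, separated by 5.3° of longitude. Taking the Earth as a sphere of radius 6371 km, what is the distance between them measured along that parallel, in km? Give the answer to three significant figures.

Arc length along a parallel = R cos φ · Δλ (with Δλ in radians).
= 6371 × cos 62.3° × (5.3° × π/180) = 6371 × 0.4648 × 0.09250 ≈ 274 km.

274 km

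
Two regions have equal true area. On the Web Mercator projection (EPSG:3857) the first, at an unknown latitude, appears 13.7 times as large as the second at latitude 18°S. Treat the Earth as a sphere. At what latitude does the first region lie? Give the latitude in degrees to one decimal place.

For equal true areas on Mercator, apparent areas scale as sec²φ, so the ratio is cos²φ₂ / cos²φ₁.
cos²φ₂ / cos²φ₁ = 13.7  ⇒  cos φ₁ = cos 18° / √13.7 = 0.9511/3.701 = 0.2569.
φ₁ = arccos(0.2569) ≈ 75.1°.

75.1°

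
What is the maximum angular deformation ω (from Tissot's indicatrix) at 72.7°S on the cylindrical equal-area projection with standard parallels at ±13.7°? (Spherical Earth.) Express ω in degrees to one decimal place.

Cylindrical equal-area (φ₀ = 13.7°): h = cos φ / cos 13.7° along meridians, k = cos 13.7° / cos φ along parallels; h·k = 1.
At 72.7°: h = 0.3061, k = 3.267; principal scales a = 3.267, b = 0.3061.
sin(ω/2) = (a − b)/(a + b) = 2.961/3.573 = 0.8287, so ω = 2 arcsin(0.8287) ≈ 111.9°.

111.9°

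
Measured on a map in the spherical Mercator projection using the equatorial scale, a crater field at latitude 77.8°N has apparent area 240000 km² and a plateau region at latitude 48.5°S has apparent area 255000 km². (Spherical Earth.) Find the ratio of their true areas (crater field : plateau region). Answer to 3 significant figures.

0.0957

Since Mercator area scale is 1/cos²φ, the true area equals the apparent area multiplied by cos²φ.
True area of crater field: 240000 × cos²(77.8°) = 240000 × 0.04466 = 10720 km².
True area of plateau region: 255000 × cos²(48.5°) = 255000 × 0.4391 = 112000 km².
Ratio = 10720 / 112000 ≈ 0.0957.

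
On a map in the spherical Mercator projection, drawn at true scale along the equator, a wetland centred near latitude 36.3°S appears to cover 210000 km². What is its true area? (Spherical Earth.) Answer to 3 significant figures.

136000 km²

For Mercator, h = k = sec φ (a conformal cylindrical projection has a single point scale, 1/cos φ).
Areal scale = k² = sec²φ = 1/cos²(36.3°) = 1/0.8059² = 1.540.
True area = apparent / (areal scale) = 210000 / 1.540 ≈ 136000 km².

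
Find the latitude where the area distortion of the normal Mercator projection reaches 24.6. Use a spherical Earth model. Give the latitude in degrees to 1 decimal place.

Mercator areal scale is sec²φ.
sec²φ = 24.6  ⇒  cos²φ = 0.04065  ⇒  cos φ = 0.2016.
φ = arccos(0.2016) ≈ 78.4°.

78.4°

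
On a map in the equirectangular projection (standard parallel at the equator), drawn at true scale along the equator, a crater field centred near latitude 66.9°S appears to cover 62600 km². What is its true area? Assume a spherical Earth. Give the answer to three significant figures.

In the plate carrée (x = Rλ, y = Rφ), meridians are true-scale (h = 1) and parallels are stretched by k = sec φ.
Areal scale = h·k = 1 × sec φ; at 66.9°, h = 1.000, k = 2.549, so h·k = 2.549.
True area = apparent / (areal scale) = 62600 / 2.549 ≈ 24600 km².

24600 km²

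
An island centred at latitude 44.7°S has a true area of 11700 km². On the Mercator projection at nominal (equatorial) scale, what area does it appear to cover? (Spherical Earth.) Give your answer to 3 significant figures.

23200 km²

Mercator is conformal, so the point scale is isotropic: h = k = sec φ = 1/cos φ.
Areal scale = k² = sec²φ = 1/cos²(44.7°) = 1/0.7108² = 1.979.
Apparent area = 11700 × 1.979 ≈ 23200 km².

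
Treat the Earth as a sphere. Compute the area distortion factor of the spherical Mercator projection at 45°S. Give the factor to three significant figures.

The Mercator projection is conformal; its linear scale factor is the same in every direction and equals sec φ = 1/cos φ.
Areal scale = k² = sec²φ = 1/cos²(45°) = 1/0.7071² = 2.000.

2.00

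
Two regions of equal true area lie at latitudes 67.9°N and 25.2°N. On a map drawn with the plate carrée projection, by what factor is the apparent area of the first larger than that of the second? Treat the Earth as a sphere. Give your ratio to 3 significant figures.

For the equirectangular projection with φ₀ = 0 (plate carrée), h = 1 along meridians and k = sec φ along parallels.
Areal scale at 67.9°: h·k = 1.000 × 2.658 = 2.658.
Areal scale at 25.2°: h·k = 1.000 × 1.105 = 1.105.
Ratio = 2.658/1.105 ≈ 2.41.

2.41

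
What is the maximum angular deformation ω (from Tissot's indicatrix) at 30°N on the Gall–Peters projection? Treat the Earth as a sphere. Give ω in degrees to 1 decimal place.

23.1°

The Gall–Peters projection is cylindrical equal-area with φ₀ = 45°. Cylindrical equal-area (φ₀ = 45°): h = cos φ / cos 45° along meridians, k = cos 45° / cos φ along parallels; h·k = 1.
At 30°: h = 1.225, k = 0.8165; principal scales a = 1.225, b = 0.8165.
sin(ω/2) = (a − b)/(a + b) = 0.4082/2.041 = 0.2000, so ω = 2 arcsin(0.2000) ≈ 23.1°.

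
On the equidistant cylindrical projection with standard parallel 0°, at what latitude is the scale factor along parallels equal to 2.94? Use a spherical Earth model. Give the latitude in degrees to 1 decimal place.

70.1°

Plate carrée: h = 1, k = sec φ along parallels.
sec φ = 2.94  ⇒  cos φ = 0.3401  ⇒  φ ≈ 70.1°.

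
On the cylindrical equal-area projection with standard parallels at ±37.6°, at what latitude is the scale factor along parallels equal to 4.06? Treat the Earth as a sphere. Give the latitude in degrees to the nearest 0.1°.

A cylindrical equal-area projection with standard parallel φ₀ has meridian scale h = cos φ / cos φ₀ and parallel scale k = cos φ₀ / cos φ (so areas are preserved, h·k = 1).
k = cos φ₀ / cos φ = 4.06  ⇒  cos φ = cos 37.6° / 4.06 = 0.1951.
φ = arccos(0.1951) ≈ 78.7°.

78.7°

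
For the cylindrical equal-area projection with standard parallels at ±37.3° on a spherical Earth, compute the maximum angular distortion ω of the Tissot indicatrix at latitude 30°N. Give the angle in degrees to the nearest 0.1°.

9.7°

For cylindrical equal-area with standard parallel φ₀, h = cos φ / cos φ₀ and k = cos φ₀ / cos φ, so h·k = 1.
At 30°: h = 1.089, k = 0.9185; principal scales a = 1.089, b = 0.9185.
sin(ω/2) = (a − b)/(a + b) = 0.1702/2.007 = 0.08477, so ω = 2 arcsin(0.08477) ≈ 9.7°.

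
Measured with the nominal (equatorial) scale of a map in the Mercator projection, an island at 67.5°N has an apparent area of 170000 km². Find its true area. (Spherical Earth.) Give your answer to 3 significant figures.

For Mercator, h = k = sec φ (a conformal cylindrical projection has a single point scale, 1/cos φ).
Areal scale = k² = sec²φ = 1/cos²(67.5°) = 1/0.3827² = 6.828.
True area = apparent / (areal scale) = 170000 / 6.828 ≈ 24900 km².

24900 km²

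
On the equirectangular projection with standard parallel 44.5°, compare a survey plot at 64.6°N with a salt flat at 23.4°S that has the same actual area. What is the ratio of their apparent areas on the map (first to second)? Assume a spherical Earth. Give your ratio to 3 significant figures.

2.14

In the equirectangular projection with standard parallel φ₀ = 44.5° (x = Rλ cos φ₀, y = Rφ), meridians are true-scale (h = 1) and the parallel scale is k = cos φ₀ / cos φ.
Areal scale at 64.6°: h·k = 1.000 × 1.663 = 1.663.
Areal scale at 23.4°: h·k = 1.000 × 0.7772 = 0.7772.
Ratio = 1.663/0.7772 ≈ 2.14.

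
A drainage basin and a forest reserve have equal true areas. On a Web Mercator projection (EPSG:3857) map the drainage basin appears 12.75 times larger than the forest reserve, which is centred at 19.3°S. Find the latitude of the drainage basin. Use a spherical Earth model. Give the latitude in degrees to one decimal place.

For equal true areas on Mercator, apparent areas scale as sec²φ, so the ratio is cos²φ₂ / cos²φ₁.
cos²φ₂ / cos²φ₁ = 12.75  ⇒  cos φ₁ = cos 19.3° / √12.75 = 0.9438/3.571 = 0.2643.
φ₁ = arccos(0.2643) ≈ 74.7°.

74.7°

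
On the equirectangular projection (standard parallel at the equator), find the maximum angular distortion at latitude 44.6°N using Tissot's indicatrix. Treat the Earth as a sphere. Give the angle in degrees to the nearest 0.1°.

19.4°

In the plate carrée (x = Rλ, y = Rφ), meridians are true-scale (h = 1) and parallels are stretched by k = sec φ.
At 44.6°: h = 1.000, k = 1.404; principal scales a = 1.404, b = 1.000.
sin(ω/2) = (a − b)/(a + b) = 0.4044/2.404 = 0.1682, so ω = 2 arcsin(0.1682) ≈ 19.4°.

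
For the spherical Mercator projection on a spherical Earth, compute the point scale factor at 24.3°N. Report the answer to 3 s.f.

1.10

For Mercator, h = k = sec φ (a conformal cylindrical projection has a single point scale, 1/cos φ).
k = 1/cos 24.3° = 1/0.9114 = 1.097.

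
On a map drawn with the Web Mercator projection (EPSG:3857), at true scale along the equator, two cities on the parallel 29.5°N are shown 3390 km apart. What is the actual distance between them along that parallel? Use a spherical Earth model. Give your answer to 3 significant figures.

2950 km

The Mercator projection is conformal; its linear scale factor is the same in every direction and equals sec φ = 1/cos φ.
Along the parallel at 29.5°, map distances are exaggerated by k = sec 29.5° = 1.149.
True distance = 3390 / 1.149 = 3390 × cos 29.5° ≈ 2950 km.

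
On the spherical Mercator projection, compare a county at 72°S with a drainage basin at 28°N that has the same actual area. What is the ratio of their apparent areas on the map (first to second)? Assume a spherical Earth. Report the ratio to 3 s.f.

8.16

On Mercator, area is exaggerated by sec²φ = 1/cos²φ.
At 72°: sec²(72°) = 1/0.3090² = 10.47.
At 28°: sec²(28°) = 1/0.8829² = 1.283.
Ratio = 10.47/1.283 = cos²(28°)/cos²(72°) ≈ 8.16.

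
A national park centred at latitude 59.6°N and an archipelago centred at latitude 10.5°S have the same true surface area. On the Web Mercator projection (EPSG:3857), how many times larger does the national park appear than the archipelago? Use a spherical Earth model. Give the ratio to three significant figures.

Mercator areal scale is sec²φ.
At 59.6°: sec²(59.6°) = 1/0.5060² = 3.905.
At 10.5°: sec²(10.5°) = 1/0.9833² = 1.034.
Ratio = 3.905/1.034 = cos²(10.5°)/cos²(59.6°) ≈ 3.78.

3.78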